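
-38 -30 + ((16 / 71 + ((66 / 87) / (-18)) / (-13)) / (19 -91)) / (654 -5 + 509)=-1365815994973 / 20085528528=-68.00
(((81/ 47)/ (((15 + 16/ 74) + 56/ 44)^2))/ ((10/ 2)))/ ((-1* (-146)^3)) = 1490841/ 3659808806321240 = 0.00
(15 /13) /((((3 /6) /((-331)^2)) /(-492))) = -1617120360 /13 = -124393873.85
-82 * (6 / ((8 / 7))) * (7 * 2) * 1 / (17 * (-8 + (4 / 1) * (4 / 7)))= 42189 / 680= 62.04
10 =10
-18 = -18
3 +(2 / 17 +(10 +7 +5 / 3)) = 21.78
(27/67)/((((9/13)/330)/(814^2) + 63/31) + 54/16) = 66088981530/886782665323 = 0.07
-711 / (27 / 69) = -1817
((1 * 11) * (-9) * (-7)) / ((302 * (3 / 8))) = 924 / 151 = 6.12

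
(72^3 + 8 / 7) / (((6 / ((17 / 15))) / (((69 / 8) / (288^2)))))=127697863 / 17418240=7.33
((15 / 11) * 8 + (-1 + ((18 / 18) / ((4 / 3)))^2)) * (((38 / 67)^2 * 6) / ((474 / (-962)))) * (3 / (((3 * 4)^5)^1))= -320020363 / 647119300608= -0.00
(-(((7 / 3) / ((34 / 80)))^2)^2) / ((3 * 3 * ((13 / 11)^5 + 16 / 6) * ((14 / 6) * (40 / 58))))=-205052710016000 / 16251954414687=-12.62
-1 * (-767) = 767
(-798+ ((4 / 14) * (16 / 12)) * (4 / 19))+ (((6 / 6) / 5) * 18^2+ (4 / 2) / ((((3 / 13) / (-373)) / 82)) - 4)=-176767498 / 665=-265815.79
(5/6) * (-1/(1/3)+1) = -5/3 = -1.67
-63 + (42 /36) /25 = -9443 /150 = -62.95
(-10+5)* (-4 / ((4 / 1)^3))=5 / 16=0.31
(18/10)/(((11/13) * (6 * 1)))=39/110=0.35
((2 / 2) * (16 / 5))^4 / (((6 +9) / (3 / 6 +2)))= 32768 / 1875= 17.48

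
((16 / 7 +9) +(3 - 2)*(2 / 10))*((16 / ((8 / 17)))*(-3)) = -41004 / 35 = -1171.54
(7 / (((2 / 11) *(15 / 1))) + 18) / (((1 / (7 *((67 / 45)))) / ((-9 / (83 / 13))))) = -3761849 / 12450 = -302.16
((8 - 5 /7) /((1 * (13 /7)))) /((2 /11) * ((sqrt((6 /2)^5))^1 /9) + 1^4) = 2.98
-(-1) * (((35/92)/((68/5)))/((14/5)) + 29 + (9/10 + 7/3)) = 6051427/187680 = 32.24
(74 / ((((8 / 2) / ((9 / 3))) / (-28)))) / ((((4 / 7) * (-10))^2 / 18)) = -342657 / 400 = -856.64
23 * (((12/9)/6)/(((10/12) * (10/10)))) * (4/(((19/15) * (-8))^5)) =-1164375/5071050752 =-0.00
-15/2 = -7.50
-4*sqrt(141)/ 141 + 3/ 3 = 1- 4*sqrt(141)/ 141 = 0.66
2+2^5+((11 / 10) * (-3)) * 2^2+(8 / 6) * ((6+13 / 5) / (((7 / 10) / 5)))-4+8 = 11204 / 105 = 106.70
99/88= 9/8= 1.12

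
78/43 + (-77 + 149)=3174/43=73.81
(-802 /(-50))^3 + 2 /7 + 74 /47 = 21223877629 /5140625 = 4128.66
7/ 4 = 1.75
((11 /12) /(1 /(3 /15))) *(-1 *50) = -55 /6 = -9.17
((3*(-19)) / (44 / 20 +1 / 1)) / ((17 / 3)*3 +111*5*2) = -285 / 18032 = -0.02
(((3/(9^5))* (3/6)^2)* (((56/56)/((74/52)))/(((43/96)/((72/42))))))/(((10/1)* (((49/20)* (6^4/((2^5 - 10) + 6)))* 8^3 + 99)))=416/7082880448581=0.00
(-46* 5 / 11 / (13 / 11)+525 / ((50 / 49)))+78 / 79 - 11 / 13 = 496.95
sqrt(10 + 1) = sqrt(11) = 3.32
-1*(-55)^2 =-3025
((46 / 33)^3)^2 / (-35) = -0.21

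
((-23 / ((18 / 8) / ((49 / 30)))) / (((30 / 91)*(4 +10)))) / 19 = -14651 / 76950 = -0.19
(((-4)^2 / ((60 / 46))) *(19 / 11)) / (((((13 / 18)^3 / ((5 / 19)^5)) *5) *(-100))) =-447120 / 3149467607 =-0.00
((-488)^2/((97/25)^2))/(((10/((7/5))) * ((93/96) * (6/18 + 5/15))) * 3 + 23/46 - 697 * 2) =-8335040000/726948749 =-11.47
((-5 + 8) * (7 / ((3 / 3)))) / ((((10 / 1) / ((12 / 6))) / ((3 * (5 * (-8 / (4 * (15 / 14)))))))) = -588 / 5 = -117.60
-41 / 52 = -0.79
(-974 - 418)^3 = -2697228288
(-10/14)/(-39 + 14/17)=85/4543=0.02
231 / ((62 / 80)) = 9240 / 31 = 298.06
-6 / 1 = -6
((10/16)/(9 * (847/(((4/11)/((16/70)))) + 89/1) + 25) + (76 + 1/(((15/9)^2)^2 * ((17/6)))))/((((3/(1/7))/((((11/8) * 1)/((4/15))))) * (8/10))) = 1997137469459/85567283200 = 23.34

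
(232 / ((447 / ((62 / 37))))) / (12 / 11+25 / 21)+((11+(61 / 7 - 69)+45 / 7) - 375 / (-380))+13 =-1420453543 / 49859572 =-28.49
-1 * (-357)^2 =-127449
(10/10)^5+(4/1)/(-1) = -3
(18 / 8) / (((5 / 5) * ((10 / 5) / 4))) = 9 / 2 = 4.50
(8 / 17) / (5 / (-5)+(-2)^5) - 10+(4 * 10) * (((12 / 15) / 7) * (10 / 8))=-16886 / 3927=-4.30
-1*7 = -7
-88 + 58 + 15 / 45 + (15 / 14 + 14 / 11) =-27.32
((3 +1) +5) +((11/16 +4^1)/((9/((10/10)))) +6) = 745/48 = 15.52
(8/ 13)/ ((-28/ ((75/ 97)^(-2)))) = -18818/ 511875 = -0.04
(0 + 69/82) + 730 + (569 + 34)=109375/82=1333.84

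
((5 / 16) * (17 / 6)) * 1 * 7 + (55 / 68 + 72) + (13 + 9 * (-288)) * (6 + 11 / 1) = -71422837 / 1632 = -43763.99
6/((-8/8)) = -6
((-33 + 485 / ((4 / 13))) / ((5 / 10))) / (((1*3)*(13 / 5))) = 30865 / 78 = 395.71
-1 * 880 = -880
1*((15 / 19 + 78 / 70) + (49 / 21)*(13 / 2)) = 68111 / 3990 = 17.07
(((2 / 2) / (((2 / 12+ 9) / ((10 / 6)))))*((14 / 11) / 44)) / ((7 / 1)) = 1 / 1331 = 0.00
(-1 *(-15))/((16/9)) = 135/16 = 8.44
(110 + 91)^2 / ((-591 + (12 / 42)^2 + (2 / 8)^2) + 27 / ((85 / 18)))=-2692322640 / 38993611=-69.05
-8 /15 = -0.53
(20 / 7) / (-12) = -5 / 21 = -0.24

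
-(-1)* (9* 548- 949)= 3983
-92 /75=-1.23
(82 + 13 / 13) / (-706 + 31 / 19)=-1577 / 13383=-0.12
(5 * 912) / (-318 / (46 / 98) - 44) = -52440 / 8297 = -6.32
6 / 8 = 3 / 4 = 0.75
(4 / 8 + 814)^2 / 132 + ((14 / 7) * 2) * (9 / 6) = 885603 / 176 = 5031.84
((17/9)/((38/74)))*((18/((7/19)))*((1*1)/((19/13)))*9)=147186/133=1106.66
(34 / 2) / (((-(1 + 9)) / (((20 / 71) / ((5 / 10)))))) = -68 / 71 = -0.96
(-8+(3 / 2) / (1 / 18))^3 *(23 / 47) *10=1577570 / 47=33565.32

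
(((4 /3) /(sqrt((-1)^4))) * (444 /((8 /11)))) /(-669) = -814 /669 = -1.22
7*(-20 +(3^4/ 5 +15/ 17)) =-1736/ 85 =-20.42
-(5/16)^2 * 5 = -0.49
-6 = -6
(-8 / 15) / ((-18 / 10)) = 8 / 27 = 0.30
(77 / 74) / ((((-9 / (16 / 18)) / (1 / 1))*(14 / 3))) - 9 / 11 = -9233 / 10989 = -0.84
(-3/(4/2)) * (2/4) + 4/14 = -13/28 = -0.46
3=3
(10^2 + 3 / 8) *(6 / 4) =2409 / 16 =150.56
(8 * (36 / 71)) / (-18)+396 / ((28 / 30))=424.06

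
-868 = -868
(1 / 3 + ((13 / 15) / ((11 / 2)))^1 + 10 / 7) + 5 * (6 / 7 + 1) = 4314 / 385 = 11.21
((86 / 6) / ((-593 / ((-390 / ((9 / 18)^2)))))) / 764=5590 / 113263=0.05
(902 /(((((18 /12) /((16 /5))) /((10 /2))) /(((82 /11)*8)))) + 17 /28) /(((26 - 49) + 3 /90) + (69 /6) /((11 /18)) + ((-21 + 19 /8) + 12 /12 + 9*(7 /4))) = -5301745130 /55657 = -95257.47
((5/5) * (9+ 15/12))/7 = 41/28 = 1.46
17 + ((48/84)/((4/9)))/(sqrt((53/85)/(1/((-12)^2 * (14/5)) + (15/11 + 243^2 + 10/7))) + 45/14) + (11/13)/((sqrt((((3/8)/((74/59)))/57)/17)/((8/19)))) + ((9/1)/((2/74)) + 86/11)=-336 * sqrt(908514431208230)/25044785359843 + 352 * sqrt(705109)/14573 + 98686472344547898/275492638958273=378.50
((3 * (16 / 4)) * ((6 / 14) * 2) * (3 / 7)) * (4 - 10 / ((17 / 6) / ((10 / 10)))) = 1728 / 833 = 2.07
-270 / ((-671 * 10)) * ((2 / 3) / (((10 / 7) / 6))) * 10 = 756 / 671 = 1.13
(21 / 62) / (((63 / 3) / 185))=185 / 62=2.98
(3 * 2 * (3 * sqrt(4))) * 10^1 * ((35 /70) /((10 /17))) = 306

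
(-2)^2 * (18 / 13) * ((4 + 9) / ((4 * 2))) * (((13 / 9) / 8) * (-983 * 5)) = -63895 / 8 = -7986.88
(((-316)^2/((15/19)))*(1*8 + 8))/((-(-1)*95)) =1597696/75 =21302.61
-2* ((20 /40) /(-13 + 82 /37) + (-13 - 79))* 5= 367265 /399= 920.46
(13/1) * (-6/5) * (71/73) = -5538/365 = -15.17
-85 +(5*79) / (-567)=-48590 / 567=-85.70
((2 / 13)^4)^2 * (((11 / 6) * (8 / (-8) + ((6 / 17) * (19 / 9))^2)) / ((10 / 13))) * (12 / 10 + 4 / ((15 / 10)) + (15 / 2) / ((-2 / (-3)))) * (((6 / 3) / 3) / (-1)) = 28414496 / 8474307891075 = 0.00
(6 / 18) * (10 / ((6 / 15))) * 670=16750 / 3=5583.33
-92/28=-23/7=-3.29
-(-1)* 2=2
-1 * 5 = -5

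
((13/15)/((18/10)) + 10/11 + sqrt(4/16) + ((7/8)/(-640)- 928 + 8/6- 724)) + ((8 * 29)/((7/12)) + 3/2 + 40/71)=-943941687343/755758080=-1249.00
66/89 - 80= -7054/89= -79.26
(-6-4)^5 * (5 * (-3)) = 1500000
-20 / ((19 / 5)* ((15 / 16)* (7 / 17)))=-5440 / 399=-13.63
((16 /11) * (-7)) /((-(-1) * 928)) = -7 /638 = -0.01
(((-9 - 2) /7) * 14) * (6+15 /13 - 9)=528 /13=40.62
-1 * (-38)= 38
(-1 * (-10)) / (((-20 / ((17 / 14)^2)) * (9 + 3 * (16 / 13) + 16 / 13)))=-3757 / 70952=-0.05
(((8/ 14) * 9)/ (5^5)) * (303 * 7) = 10908/ 3125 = 3.49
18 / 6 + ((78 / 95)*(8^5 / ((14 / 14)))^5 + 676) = 2946756685310658613410809 / 95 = 31018491424322722246429.57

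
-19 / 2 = -9.50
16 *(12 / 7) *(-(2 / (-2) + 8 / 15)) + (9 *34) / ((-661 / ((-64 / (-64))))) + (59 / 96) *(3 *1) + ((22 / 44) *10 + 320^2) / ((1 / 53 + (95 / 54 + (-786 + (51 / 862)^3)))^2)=783958281015999747103693904093942883 / 54641420038048877050785555292944160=14.35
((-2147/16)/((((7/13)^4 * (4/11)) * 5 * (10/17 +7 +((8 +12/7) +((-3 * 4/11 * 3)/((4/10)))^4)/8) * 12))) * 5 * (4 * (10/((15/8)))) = -12914406386453/941568432210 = -13.72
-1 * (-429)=429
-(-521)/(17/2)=1042/17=61.29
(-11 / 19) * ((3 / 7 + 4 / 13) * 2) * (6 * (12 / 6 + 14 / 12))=-1474 / 91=-16.20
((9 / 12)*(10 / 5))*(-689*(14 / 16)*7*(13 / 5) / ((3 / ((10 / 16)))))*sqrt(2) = -438893*sqrt(2) / 128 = -4849.13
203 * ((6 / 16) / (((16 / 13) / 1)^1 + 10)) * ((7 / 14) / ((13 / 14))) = 4263 / 1168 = 3.65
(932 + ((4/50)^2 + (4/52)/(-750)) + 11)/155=45971557/7556250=6.08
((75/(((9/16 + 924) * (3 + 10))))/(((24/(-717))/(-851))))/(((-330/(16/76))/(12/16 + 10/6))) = -29491405/120577743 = -0.24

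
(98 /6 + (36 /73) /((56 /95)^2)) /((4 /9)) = 39.94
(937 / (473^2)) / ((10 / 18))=8433 / 1118645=0.01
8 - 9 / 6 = 13 / 2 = 6.50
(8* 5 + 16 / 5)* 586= 126576 / 5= 25315.20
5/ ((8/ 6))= 15/ 4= 3.75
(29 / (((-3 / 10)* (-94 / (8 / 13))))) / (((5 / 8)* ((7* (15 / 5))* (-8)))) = -232 / 38493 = -0.01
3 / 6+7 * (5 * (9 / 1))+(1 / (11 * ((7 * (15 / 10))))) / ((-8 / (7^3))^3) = -3099457 / 8448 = -366.89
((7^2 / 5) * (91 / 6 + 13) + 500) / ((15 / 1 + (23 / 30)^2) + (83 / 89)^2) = 178460130 / 3784639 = 47.15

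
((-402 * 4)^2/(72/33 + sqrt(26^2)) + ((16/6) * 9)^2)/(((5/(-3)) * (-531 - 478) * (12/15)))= 10732824/156395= 68.63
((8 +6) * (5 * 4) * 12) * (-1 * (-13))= 43680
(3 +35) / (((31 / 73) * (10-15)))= -2774 / 155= -17.90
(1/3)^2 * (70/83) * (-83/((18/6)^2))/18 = -35/729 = -0.05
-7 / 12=-0.58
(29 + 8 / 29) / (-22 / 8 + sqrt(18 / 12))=-37356 / 2813 - 6792 * sqrt(6) / 2813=-19.19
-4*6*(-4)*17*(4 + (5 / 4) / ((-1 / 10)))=-13872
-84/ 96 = -0.88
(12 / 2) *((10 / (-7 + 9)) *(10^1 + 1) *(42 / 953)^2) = 582120 / 908209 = 0.64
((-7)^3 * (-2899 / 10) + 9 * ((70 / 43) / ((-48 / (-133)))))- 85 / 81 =13858891349 / 139320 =99475.25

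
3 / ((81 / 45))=5 / 3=1.67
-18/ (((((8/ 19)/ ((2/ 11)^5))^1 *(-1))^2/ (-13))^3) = 7620511375466496/ 17449402268886407318558803753801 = 0.00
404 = 404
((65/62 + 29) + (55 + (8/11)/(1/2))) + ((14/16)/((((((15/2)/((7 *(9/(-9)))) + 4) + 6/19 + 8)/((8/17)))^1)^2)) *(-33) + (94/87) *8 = 540297484326447/5681598390578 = 95.10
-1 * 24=-24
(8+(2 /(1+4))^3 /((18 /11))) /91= 1292 /14625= 0.09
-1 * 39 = -39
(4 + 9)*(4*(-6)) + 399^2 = 158889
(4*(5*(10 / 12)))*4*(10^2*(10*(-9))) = -600000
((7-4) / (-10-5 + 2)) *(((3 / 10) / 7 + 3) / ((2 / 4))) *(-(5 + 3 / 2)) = 639 / 70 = 9.13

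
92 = 92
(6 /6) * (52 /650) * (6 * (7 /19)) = 84 /475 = 0.18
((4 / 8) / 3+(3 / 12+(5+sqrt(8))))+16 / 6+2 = 2 * sqrt(2)+121 / 12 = 12.91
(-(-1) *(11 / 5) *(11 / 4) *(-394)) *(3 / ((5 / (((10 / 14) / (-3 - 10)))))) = 71511 / 910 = 78.58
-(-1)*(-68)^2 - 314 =4310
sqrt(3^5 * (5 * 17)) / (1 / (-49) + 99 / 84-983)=-588 * sqrt(255) / 64147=-0.15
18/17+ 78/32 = 951/272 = 3.50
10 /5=2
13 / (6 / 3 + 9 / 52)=676 / 113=5.98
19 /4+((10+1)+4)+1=83 /4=20.75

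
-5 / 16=-0.31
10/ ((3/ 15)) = 50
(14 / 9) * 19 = 266 / 9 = 29.56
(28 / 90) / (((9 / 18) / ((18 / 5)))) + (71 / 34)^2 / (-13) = 715543 / 375700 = 1.90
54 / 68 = 27 / 34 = 0.79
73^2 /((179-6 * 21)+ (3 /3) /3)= 15987 /160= 99.92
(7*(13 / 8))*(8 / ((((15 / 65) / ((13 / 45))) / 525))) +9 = 538346 / 9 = 59816.22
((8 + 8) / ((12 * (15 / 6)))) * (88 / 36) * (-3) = -176 / 45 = -3.91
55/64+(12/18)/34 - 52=-166859/3264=-51.12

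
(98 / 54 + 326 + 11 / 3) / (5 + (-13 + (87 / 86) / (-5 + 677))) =-172412800 / 4160241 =-41.44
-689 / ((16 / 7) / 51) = -245973 / 16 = -15373.31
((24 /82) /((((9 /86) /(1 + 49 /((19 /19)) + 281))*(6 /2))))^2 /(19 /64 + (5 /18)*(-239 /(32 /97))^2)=26552341495808 /40655600671293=0.65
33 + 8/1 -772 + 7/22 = -16075/22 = -730.68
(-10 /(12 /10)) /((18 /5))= -125 /54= -2.31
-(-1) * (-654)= -654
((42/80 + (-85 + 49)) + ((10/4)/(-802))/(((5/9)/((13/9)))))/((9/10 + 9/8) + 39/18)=-8.47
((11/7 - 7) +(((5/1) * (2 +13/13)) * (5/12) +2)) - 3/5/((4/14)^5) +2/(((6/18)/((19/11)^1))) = -3719977/12320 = -301.95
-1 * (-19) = 19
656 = 656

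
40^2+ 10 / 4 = 3205 / 2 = 1602.50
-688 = -688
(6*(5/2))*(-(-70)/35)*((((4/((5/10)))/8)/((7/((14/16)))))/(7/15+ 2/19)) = 4275/652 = 6.56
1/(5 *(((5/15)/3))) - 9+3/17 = -597/85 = -7.02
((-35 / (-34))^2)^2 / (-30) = -300125 / 8018016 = -0.04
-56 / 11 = -5.09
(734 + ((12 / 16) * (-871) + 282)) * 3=4353 / 4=1088.25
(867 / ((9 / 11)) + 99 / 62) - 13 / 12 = 394387 / 372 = 1060.18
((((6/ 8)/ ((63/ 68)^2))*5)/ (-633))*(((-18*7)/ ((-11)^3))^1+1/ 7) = -12791140/ 7802605503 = -0.00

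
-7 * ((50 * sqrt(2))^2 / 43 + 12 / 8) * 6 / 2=-212709 / 86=-2473.36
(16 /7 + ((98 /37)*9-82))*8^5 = -474218496 /259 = -1830959.44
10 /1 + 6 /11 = 116 /11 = 10.55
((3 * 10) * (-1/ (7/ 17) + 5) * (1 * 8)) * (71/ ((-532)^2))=19170/ 123823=0.15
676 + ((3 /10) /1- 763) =-867 /10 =-86.70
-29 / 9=-3.22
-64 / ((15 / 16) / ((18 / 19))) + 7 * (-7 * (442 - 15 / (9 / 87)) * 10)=-13831494 / 95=-145594.67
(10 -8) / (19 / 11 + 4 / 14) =154 / 155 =0.99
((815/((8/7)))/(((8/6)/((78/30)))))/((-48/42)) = -311493/256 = -1216.77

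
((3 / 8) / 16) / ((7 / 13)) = 39 / 896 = 0.04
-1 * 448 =-448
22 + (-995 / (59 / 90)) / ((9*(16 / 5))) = -14491 / 472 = -30.70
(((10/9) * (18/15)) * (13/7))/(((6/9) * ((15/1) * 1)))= 26/105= 0.25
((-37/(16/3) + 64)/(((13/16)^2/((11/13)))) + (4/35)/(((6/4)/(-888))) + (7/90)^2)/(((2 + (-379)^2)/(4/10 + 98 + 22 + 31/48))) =19862739581201/4294462594968000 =0.00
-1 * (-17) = 17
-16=-16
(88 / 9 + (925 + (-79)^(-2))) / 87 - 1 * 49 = -186942905 / 4886703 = -38.26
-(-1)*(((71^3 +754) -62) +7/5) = 1793022/5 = 358604.40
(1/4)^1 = 1/4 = 0.25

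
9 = 9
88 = 88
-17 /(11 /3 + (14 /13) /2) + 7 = 2.96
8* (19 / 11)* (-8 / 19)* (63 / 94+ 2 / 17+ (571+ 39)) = -31233248 / 8789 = -3553.67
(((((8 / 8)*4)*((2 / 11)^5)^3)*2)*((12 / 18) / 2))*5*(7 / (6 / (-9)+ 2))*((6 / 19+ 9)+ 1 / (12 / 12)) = 0.00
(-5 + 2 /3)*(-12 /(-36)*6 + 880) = -3822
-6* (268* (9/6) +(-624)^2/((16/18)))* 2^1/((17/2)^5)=-168364800/1419857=-118.58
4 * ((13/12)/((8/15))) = 65/8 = 8.12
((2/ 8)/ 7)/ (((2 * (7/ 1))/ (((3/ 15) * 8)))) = 1/ 245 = 0.00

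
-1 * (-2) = 2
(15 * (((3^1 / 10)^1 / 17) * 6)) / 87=9 / 493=0.02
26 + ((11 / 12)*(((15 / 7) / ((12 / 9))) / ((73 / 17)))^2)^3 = 121359570453728565479009 / 4667295763968704118784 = 26.00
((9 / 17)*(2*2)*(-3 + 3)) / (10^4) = 0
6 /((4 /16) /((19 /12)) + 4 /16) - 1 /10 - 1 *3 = 3599 /310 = 11.61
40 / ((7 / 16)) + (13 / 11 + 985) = 82976 / 77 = 1077.61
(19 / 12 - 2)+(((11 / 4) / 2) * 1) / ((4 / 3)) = 59 / 96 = 0.61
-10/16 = -5/8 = -0.62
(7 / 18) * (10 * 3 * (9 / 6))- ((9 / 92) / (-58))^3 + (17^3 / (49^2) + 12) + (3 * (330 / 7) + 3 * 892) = 1039269617043222585 / 364787226707456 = 2848.97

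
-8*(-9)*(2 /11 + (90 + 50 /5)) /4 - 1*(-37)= 20243 /11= 1840.27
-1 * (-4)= 4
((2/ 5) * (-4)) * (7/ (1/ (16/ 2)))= -448/ 5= -89.60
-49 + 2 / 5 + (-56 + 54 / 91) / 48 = -543317 / 10920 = -49.75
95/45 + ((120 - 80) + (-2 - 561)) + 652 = 131.11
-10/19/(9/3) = -10/57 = -0.18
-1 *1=-1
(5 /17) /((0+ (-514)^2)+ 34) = 1 /898382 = 0.00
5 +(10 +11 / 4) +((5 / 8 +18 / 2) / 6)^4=24.37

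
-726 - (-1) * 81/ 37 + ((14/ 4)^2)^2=-339659/ 592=-573.75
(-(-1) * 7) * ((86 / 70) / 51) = 43 / 255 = 0.17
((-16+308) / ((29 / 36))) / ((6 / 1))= 1752 / 29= 60.41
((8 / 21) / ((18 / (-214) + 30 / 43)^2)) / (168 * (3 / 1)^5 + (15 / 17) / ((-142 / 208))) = 25551225607 / 1030766130375534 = 0.00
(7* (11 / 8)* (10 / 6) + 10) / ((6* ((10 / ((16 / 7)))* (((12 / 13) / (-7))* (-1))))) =1625 / 216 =7.52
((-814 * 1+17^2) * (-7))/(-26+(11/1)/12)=-6300/43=-146.51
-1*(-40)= 40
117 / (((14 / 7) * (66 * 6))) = 13 / 88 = 0.15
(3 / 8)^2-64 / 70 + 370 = 369.23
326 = 326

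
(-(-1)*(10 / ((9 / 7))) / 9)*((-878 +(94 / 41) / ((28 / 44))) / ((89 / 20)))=-50190400 / 295569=-169.81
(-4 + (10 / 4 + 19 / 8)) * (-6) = -21 / 4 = -5.25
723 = 723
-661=-661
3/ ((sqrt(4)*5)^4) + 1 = 1.00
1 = 1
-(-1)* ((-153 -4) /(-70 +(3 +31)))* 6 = 157 /6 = 26.17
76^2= 5776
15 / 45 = 1 / 3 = 0.33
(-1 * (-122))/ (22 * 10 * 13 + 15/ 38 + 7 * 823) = 4636/ 327613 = 0.01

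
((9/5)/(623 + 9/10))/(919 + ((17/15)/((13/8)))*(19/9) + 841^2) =15795/3877206535288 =0.00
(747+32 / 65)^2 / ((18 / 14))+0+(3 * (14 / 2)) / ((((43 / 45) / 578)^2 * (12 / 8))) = 390699970927567 / 70308225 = 5556959.67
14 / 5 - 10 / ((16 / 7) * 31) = 3297 / 1240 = 2.66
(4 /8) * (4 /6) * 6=2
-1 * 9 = -9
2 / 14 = 1 / 7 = 0.14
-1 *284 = -284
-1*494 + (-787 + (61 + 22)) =-1198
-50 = -50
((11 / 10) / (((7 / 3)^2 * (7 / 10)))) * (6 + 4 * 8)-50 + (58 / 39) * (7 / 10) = -2541031 / 66885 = -37.99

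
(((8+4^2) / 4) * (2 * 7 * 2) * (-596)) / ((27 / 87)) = -967904 / 3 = -322634.67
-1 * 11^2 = -121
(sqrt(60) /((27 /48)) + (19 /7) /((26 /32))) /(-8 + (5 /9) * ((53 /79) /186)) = -470208 * sqrt(15) /1057703 - 40202784 /96250973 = -2.14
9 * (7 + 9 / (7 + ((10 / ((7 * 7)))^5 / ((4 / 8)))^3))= 74.57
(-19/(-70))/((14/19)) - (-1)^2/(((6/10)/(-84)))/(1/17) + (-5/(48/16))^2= 21019349/8820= 2383.15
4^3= 64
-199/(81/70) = -13930/81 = -171.98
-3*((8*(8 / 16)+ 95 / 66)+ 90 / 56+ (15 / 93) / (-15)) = -201533 / 9548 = -21.11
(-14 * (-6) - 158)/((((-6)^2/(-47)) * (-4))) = -1739/72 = -24.15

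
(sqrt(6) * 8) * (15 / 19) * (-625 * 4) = -38676.15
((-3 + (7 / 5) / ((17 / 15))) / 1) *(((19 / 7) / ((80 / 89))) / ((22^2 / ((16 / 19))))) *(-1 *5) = 1335 / 28798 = 0.05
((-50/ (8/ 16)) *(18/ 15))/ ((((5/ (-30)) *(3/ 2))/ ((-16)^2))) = 122880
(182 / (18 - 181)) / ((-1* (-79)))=-182 / 12877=-0.01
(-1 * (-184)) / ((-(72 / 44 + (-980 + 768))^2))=-5566 / 1338649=-0.00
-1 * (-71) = 71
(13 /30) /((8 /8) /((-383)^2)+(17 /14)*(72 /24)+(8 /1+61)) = 13348699 /2237740905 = 0.01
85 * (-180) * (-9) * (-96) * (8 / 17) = -6220800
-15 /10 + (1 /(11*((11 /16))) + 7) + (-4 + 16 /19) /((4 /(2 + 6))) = -3143 /4598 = -0.68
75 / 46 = 1.63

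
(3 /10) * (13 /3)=1.30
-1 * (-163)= 163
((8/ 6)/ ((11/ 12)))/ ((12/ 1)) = 4/ 33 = 0.12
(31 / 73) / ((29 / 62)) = 1922 / 2117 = 0.91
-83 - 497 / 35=-486 / 5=-97.20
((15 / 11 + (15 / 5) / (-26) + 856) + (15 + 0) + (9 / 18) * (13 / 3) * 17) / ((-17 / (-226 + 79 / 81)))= 646223372 / 53703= 12033.28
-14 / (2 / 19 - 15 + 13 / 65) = 665 / 698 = 0.95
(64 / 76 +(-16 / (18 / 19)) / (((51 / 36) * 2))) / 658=-2480 / 318801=-0.01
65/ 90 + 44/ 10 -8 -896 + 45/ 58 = -1172023/ 1305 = -898.10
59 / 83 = 0.71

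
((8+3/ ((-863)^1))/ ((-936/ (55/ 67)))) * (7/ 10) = -7931/ 1615536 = -0.00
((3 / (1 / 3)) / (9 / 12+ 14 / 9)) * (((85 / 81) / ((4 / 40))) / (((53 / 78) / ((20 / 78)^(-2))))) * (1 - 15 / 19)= 193.04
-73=-73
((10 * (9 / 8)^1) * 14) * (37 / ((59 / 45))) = 524475 / 118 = 4444.70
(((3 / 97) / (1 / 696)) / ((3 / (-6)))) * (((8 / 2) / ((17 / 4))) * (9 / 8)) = -75168 / 1649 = -45.58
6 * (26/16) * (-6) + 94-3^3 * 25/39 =18.19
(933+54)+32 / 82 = 987.39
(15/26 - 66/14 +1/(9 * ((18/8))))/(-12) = 60265/176904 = 0.34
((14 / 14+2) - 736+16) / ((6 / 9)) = -2151 / 2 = -1075.50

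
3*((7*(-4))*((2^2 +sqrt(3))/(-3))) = 28*sqrt(3) +112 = 160.50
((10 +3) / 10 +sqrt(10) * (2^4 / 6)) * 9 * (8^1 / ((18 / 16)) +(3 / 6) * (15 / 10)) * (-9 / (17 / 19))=-32262 * sqrt(10) / 17 - 629109 / 680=-6926.42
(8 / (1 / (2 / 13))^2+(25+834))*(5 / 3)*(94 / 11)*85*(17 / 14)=16435769575 / 13013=1263026.94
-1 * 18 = -18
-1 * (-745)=745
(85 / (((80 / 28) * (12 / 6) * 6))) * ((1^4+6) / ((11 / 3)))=833 / 176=4.73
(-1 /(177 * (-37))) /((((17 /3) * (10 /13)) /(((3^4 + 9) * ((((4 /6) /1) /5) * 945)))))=14742 /37111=0.40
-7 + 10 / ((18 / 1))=-58 / 9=-6.44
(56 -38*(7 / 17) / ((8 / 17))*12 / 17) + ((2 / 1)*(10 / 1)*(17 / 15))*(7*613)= 97295.20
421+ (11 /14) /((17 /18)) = 50198 /119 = 421.83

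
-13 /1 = -13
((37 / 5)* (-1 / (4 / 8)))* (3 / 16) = -111 / 40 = -2.78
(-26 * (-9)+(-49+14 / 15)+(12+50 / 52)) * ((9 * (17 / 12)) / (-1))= -1318673 / 520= -2535.91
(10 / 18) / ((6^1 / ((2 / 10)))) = 1 / 54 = 0.02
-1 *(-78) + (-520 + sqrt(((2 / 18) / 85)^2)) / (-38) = 2665259 / 29070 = 91.68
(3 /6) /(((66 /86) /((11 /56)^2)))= 473 /18816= 0.03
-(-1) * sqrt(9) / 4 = 3 / 4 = 0.75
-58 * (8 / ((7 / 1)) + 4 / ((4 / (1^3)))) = -870 / 7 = -124.29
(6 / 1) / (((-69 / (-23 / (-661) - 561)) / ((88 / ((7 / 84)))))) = 783125376 / 15203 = 51511.24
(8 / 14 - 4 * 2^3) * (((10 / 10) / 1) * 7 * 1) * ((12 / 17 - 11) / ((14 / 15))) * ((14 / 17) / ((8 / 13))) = 1876875 / 578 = 3247.19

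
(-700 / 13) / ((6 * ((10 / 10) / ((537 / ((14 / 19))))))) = -85025 / 13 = -6540.38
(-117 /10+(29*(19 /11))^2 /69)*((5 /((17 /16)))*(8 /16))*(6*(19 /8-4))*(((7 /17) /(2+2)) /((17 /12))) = -562155321 /13672879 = -41.11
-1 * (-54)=54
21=21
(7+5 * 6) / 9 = 37 / 9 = 4.11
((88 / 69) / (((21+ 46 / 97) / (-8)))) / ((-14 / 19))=648736 / 1006089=0.64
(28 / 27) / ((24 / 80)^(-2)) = 7 / 75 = 0.09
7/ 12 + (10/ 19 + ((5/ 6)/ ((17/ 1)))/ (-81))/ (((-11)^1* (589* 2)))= 0.58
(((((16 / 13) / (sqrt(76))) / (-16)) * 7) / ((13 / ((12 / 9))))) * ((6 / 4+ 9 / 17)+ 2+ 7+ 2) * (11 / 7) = -4873 * sqrt(19) / 163761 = -0.13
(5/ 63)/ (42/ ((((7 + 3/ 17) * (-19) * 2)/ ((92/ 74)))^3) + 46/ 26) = 20503538972640620/ 457070171463802323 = 0.04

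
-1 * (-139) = 139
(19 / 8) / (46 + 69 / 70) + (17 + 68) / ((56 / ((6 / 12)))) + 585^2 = 126065036985 / 368368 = 342225.81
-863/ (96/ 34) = -14671/ 48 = -305.65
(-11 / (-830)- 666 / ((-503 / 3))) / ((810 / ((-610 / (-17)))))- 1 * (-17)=9874519663 / 574883730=17.18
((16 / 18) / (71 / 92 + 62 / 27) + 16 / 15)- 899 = -102614129 / 114315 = -897.64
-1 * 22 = -22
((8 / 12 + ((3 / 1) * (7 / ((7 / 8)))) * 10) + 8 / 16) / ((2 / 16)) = 5788 / 3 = 1929.33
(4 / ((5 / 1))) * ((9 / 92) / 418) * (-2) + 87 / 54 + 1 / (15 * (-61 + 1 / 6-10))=295989473 / 183867750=1.61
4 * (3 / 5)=12 / 5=2.40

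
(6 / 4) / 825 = 1 / 550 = 0.00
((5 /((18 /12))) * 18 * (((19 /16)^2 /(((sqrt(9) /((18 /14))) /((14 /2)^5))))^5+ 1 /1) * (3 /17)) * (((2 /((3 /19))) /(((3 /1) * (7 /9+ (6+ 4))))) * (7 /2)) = 711487440549119716825586234984672715 /453273668550656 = 1569664178429122247155.38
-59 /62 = -0.95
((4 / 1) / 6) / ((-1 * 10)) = -1 / 15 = -0.07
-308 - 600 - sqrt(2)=-908 - sqrt(2)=-909.41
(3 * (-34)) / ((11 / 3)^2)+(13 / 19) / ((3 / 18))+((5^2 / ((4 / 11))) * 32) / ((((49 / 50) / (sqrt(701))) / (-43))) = -4730000 * sqrt(701) / 49 - 8004 / 2299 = -2555787.03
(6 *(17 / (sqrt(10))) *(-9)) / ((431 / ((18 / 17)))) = -486 *sqrt(10) / 2155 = -0.71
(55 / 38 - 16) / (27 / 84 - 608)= 7742 / 323285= 0.02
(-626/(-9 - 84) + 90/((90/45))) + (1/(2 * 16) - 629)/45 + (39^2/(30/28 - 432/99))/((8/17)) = -14046659/14880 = -944.00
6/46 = 3/23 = 0.13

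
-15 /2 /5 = -3 /2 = -1.50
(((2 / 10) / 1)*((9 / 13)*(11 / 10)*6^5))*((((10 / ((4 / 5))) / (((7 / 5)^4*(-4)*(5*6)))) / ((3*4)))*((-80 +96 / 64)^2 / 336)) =-2745282375 / 55933696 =-49.08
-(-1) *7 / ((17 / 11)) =4.53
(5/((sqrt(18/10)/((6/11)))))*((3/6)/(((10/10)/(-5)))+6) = 35*sqrt(5)/11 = 7.11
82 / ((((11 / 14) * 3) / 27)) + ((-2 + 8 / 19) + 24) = 961.69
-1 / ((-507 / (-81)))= -27 / 169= -0.16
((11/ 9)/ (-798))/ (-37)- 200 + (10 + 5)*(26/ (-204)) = -456065884/ 2258739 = -201.91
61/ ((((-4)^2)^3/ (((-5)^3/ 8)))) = -0.23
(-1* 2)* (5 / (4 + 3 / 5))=-50 / 23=-2.17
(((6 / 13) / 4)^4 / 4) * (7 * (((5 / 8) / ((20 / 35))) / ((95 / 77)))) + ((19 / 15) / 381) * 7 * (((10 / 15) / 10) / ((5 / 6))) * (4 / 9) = 1575473148823 / 1429077282048000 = 0.00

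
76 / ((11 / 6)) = 456 / 11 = 41.45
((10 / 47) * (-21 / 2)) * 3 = -315 / 47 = -6.70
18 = 18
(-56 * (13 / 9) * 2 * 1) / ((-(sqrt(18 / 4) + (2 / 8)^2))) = -23296 / 10359 + 186368 * sqrt(2) / 3453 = 74.08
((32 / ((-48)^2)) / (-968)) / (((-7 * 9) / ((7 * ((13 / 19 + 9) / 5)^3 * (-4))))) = -389344 / 8403132375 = -0.00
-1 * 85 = -85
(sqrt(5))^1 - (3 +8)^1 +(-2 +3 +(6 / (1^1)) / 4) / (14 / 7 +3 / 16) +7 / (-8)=-601 / 56 +sqrt(5)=-8.50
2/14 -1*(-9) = 64/7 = 9.14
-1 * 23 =-23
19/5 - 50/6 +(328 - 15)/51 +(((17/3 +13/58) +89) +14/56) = 953903/9860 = 96.74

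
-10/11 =-0.91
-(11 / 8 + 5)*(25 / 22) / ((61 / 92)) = -29325 / 2684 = -10.93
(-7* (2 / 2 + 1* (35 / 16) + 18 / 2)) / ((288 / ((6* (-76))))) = 8645 / 64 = 135.08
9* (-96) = -864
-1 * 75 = -75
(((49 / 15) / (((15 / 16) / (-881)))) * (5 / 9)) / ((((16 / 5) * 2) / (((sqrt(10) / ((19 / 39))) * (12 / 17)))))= -1220.96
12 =12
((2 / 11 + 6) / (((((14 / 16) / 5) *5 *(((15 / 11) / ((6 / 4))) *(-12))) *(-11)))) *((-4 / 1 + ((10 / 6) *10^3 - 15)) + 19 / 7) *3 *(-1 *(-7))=2356744 / 1155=2040.47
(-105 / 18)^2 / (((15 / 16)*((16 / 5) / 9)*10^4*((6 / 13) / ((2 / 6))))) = 637 / 86400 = 0.01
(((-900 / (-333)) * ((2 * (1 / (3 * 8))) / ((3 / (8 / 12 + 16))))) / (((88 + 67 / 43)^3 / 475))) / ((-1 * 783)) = -47207281250 / 44673276477461067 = -0.00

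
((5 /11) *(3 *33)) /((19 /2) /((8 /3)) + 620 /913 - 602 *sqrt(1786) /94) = -0.17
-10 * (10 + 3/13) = -1330/13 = -102.31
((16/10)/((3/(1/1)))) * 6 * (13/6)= 104/15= 6.93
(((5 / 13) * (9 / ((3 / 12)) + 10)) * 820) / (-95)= -37720 / 247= -152.71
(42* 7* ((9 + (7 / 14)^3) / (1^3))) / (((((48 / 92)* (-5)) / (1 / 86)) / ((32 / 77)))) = -11753 / 2365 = -4.97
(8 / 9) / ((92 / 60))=40 / 69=0.58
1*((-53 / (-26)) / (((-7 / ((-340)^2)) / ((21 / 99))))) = -3063400 / 429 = -7140.79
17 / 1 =17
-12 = -12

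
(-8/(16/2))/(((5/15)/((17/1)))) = -51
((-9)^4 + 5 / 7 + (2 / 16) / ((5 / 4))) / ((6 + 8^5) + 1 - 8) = 14817 / 73990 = 0.20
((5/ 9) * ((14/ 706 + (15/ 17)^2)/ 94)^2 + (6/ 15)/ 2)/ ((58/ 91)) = 18832662772378819/ 60004154345546610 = 0.31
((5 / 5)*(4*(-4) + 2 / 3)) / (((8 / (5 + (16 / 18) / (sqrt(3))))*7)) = -1.51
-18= -18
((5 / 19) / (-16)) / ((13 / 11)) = -55 / 3952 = -0.01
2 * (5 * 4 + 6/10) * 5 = 206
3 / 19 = 0.16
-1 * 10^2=-100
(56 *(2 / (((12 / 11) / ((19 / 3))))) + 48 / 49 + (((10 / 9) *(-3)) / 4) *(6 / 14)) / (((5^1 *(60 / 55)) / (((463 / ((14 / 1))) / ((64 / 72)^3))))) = 15787500399 / 2809856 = 5618.62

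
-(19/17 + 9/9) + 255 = 4299/17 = 252.88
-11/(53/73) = -803/53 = -15.15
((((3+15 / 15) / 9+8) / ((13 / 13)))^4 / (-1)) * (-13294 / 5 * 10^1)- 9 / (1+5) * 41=1774066263973 / 13122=135197855.81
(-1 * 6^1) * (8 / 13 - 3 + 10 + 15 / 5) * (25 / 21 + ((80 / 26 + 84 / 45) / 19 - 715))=5107628952 / 112385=45447.60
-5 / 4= -1.25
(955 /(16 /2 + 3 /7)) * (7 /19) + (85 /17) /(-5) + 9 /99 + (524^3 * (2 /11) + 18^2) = 322578580187 /12331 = 26159969.20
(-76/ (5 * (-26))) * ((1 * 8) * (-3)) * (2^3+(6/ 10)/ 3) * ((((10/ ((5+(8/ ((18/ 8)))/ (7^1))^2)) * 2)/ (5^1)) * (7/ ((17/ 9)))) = -37399029696/ 665259725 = -56.22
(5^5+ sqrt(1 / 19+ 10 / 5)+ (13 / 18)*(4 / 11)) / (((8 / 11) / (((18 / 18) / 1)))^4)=14641*sqrt(741) / 77824+ 411812731 / 36864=11176.26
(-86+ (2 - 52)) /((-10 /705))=9588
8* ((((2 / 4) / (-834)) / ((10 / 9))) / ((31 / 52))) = -0.01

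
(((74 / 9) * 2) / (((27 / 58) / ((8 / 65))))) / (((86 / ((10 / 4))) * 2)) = 8584 / 135837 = 0.06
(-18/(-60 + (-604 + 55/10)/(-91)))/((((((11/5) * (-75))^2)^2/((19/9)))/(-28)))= -27664/1029527668125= -0.00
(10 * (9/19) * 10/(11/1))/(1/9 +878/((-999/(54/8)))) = -599400/810293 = -0.74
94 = 94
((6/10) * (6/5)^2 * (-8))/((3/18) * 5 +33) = -5184/25375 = -0.20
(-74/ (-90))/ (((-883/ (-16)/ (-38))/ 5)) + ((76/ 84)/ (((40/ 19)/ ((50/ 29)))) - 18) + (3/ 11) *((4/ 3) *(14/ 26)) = -18357645245/ 922773852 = -19.89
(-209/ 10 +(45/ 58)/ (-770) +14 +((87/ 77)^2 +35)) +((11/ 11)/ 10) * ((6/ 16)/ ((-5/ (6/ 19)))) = 19191757961/ 653375800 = 29.37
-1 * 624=-624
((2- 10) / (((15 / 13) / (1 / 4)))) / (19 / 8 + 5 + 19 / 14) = -1456 / 7335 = -0.20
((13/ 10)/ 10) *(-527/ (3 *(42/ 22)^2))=-6.27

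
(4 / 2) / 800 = 1 / 400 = 0.00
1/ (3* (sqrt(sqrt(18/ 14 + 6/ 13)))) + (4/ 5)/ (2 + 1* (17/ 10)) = 8/ 37 + 159^(3/ 4)* 91^(1/ 4)/ 477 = 0.51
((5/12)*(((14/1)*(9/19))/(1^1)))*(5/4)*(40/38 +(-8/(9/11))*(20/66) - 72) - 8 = -1710809/6498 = -263.28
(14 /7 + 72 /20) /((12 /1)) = 7 /15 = 0.47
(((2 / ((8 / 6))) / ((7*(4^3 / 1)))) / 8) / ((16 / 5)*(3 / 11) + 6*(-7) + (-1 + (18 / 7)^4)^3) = 326258912595 / 60751652232311770112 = 0.00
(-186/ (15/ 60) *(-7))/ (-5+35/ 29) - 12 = -76176/ 55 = -1385.02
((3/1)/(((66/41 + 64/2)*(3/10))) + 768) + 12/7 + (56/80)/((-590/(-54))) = 10956524197/14227850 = 770.08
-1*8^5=-32768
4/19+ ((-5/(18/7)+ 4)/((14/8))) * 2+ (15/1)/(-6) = 143/2394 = 0.06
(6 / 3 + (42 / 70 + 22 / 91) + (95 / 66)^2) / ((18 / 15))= 9738683 / 2378376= 4.09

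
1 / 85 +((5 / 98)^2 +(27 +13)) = 32665329 / 816340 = 40.01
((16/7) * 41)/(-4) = -164/7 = -23.43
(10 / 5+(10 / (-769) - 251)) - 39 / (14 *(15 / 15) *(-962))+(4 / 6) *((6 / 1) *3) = -188822161 / 796684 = -237.01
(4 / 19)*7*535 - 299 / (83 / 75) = 817265 / 1577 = 518.24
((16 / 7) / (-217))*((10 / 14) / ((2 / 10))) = -400 / 10633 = -0.04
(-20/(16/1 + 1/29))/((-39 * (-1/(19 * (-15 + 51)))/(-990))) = 8727840/403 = 21657.17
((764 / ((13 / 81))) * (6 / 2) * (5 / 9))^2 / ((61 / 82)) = 872304487200 / 10309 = 84615819.89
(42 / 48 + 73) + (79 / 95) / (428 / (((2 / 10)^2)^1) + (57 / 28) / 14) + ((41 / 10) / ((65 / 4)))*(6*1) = 15621050612873 / 207206175800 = 75.39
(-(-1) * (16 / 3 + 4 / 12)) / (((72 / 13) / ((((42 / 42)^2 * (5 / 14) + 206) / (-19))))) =-23647 / 2128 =-11.11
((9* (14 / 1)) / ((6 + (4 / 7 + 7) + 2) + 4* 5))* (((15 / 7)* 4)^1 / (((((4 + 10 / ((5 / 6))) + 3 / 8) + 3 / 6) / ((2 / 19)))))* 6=1792 / 1577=1.14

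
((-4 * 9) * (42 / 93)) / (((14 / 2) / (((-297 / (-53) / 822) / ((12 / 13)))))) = -3861 / 225091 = -0.02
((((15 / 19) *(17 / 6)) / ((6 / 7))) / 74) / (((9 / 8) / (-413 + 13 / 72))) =-17685185 / 1366632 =-12.94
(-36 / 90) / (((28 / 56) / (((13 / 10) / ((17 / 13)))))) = -0.80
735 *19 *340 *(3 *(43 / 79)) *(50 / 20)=1531262250 / 79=19383066.46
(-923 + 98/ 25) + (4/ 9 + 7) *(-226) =-585343/ 225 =-2601.52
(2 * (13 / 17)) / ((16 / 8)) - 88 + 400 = 5317 / 17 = 312.76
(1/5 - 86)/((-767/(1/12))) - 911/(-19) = 1075189/22420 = 47.96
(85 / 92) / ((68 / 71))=355 / 368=0.96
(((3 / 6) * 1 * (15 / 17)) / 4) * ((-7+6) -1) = -15 / 68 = -0.22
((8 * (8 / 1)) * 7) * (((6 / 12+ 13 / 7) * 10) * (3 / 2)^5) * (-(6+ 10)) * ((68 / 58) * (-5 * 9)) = 1963051200 / 29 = 67691420.69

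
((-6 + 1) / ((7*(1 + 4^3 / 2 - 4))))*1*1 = -5 / 203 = -0.02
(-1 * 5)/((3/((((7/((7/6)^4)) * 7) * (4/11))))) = -8640/539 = -16.03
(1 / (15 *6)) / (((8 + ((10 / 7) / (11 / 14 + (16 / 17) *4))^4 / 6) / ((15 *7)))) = 9629680244247 / 66045456463408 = 0.15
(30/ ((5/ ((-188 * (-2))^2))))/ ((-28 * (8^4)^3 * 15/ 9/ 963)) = -19145403/ 75161927680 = -0.00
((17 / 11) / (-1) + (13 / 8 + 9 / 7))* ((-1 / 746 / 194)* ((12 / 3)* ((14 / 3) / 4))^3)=-41209 / 42983028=-0.00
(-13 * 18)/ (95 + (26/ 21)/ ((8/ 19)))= -19656/ 8227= -2.39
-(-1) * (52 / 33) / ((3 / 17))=884 / 99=8.93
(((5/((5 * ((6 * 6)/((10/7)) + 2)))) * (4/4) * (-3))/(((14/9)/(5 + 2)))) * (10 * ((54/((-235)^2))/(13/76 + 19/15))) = -207765/61549367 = -0.00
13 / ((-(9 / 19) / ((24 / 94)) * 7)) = -988 / 987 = -1.00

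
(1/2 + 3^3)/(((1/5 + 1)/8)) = 550/3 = 183.33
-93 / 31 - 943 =-946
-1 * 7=-7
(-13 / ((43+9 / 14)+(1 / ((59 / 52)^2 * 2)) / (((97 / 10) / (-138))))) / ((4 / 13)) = -30726787 / 27721198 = -1.11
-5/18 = -0.28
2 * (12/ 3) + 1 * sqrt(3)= sqrt(3) + 8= 9.73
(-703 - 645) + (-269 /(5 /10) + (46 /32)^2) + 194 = -432623 /256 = -1689.93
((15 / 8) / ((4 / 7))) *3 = 9.84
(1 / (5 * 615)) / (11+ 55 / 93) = 31 / 1104950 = 0.00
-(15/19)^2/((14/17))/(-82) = 3825/414428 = 0.01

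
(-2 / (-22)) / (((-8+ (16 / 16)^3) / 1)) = -1 / 77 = -0.01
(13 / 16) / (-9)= -13 / 144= -0.09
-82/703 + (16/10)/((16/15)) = 1945/1406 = 1.38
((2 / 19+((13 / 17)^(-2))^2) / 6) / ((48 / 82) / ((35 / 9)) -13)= -786390045 / 20012178602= -0.04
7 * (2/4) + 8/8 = 9/2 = 4.50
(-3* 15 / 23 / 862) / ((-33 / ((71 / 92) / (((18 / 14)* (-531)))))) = -2485 / 31961811816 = -0.00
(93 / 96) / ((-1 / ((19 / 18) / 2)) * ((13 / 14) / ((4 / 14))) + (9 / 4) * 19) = 589 / 22248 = 0.03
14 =14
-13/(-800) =13/800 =0.02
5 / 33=0.15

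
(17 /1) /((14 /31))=527 /14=37.64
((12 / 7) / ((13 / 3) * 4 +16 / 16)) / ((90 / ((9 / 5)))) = 18 / 9625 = 0.00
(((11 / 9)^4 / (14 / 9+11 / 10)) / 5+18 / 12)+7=3020491 / 348462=8.67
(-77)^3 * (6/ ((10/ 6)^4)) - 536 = -222210038/ 625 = -355536.06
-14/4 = -7/2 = -3.50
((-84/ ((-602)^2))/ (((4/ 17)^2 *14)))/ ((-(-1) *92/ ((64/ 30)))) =-289/ 41676460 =-0.00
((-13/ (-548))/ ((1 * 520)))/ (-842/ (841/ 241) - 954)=-841/ 22034773120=-0.00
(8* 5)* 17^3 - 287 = 196233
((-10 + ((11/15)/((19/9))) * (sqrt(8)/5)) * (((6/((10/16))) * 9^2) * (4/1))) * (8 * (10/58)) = -1244160/29 + 8211456 * sqrt(2)/13775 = -42059.04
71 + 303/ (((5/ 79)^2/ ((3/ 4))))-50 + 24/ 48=5675219/ 100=56752.19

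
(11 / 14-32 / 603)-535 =-4510285 / 8442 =-534.27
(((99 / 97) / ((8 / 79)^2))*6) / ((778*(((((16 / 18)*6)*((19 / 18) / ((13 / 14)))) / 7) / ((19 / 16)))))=650605527 / 618217472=1.05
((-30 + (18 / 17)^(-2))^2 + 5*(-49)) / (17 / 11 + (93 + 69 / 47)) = 32687139397 / 5210903664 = 6.27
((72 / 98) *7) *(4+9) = 468 / 7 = 66.86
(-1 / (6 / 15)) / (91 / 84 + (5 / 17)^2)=-8670 / 4057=-2.14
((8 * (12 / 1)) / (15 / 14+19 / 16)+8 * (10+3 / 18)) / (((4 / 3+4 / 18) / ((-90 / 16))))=-3172095 / 7084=-447.78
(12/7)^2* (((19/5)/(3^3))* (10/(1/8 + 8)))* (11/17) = 53504/162435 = 0.33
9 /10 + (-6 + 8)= 29 /10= 2.90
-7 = -7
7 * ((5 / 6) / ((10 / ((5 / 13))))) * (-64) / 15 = -112 / 117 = -0.96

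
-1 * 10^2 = -100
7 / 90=0.08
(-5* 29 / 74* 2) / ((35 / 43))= -1247 / 259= -4.81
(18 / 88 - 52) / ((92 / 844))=-475.17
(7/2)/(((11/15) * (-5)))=-21/22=-0.95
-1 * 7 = -7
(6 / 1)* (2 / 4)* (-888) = -2664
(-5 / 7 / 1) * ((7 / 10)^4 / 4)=-343 / 8000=-0.04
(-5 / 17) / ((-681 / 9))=0.00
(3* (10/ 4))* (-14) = -105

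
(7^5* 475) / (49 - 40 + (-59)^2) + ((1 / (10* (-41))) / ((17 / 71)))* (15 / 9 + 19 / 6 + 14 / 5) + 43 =170063615059 / 72975900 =2330.41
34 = 34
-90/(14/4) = -180/7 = -25.71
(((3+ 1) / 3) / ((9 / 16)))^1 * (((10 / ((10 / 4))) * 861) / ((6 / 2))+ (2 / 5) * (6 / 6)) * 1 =40832 / 15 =2722.13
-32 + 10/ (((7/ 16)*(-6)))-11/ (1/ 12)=-3524/ 21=-167.81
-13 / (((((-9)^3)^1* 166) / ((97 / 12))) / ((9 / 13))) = 97 / 161352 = 0.00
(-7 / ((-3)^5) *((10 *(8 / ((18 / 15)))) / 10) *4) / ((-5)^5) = -112 / 455625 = -0.00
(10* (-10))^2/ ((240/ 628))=78500/ 3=26166.67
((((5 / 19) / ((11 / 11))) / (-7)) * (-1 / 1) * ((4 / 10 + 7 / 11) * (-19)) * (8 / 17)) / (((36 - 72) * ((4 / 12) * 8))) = 19 / 5236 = 0.00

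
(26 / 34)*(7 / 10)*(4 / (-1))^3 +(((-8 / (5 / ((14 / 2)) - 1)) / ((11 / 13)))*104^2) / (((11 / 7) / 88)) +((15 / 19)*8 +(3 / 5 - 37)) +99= 20043065.93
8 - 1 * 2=6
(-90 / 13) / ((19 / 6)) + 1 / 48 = -25673 / 11856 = -2.17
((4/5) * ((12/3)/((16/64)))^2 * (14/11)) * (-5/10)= -130.33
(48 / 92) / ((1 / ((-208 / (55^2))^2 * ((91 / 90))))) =7874048 / 3156965625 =0.00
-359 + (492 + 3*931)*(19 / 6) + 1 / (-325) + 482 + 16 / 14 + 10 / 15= 143697733 / 13650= 10527.31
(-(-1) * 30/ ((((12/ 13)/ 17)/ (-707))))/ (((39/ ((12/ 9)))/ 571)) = -68628490/ 9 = -7625387.78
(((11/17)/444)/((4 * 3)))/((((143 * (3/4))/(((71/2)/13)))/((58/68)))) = 2059/780674544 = 0.00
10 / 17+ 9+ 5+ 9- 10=231 / 17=13.59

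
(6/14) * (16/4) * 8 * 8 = 768/7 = 109.71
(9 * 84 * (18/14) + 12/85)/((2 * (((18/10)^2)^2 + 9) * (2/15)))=2151875/11509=186.97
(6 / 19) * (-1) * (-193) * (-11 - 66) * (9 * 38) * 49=-78644412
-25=-25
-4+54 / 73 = -238 / 73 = -3.26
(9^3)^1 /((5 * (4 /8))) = 1458 /5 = 291.60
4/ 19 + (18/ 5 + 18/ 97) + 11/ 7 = 359133/ 64505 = 5.57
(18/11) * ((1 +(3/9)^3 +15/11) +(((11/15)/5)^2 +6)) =3126736/226875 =13.78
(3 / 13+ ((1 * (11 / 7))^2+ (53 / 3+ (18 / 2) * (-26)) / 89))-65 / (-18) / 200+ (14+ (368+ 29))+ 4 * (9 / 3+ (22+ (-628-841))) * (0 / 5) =16788328049 / 40818960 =411.29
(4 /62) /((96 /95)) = 95 /1488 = 0.06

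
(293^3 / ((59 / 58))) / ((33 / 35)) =51062126710 / 1947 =26226053.78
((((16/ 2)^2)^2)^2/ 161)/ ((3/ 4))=67108864/ 483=138941.75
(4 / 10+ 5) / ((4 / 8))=10.80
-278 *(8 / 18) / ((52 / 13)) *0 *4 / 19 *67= 0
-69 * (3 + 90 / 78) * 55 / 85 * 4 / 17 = -163944 / 3757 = -43.64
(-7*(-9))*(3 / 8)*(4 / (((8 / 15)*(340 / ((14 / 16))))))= 3969 / 8704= 0.46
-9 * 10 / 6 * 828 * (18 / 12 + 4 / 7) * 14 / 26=-180090 / 13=-13853.08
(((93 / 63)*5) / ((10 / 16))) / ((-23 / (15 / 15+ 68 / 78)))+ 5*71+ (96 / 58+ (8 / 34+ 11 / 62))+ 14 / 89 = 18256285435033 / 51243685038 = 356.26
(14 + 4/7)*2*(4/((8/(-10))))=-1020/7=-145.71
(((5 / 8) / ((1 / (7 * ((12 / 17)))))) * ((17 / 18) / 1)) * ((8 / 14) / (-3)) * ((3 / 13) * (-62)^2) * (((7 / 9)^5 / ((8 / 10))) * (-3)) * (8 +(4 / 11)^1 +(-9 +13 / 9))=32303054000 / 75996063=425.06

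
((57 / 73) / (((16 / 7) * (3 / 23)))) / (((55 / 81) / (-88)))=-247779 / 730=-339.42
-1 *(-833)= 833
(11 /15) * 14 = 154 /15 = 10.27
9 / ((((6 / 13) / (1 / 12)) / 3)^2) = 169 / 64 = 2.64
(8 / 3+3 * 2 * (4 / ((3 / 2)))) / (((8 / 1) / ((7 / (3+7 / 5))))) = 245 / 66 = 3.71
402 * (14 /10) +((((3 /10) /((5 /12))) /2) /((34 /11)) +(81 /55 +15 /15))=5286389 /9350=565.39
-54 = -54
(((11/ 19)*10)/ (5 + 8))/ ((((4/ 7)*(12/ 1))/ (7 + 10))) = 6545/ 5928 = 1.10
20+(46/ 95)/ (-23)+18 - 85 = -4467/ 95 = -47.02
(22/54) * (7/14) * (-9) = -11/6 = -1.83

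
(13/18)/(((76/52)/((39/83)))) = 2197/9462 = 0.23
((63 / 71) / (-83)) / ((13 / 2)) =-126 / 76609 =-0.00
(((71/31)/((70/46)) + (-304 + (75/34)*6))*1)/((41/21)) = -16006182/108035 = -148.16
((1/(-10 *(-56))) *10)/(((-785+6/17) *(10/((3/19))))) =-51/141926960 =-0.00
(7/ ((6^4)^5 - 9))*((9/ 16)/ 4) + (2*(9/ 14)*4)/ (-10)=-467988280328059531/ 909977211749005120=-0.51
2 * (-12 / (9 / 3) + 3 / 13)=-7.54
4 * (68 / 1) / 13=272 / 13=20.92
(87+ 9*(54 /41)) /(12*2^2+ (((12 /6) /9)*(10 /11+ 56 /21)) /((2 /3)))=401247 /199670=2.01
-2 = -2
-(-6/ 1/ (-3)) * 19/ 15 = -38/ 15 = -2.53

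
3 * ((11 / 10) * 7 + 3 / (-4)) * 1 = 417 / 20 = 20.85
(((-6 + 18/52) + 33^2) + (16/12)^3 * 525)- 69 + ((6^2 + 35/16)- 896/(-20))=21919043/9360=2341.78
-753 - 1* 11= -764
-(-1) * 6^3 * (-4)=-864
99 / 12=33 / 4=8.25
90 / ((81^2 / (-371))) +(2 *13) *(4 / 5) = 57266 / 3645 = 15.71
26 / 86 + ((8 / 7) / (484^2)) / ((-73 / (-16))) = 97260507 / 321706693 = 0.30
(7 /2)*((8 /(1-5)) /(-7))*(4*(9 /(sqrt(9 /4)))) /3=8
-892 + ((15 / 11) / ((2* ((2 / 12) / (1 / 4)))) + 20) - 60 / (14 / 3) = -272221 / 308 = -883.83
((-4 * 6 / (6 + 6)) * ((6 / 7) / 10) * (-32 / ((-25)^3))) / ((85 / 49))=-1344 / 6640625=-0.00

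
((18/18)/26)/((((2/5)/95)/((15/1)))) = 7125/52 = 137.02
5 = 5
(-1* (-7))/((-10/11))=-77/10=-7.70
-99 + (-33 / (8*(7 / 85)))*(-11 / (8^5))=-98.98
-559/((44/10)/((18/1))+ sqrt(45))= 276705/91004 - 3395925 * sqrt(5)/91004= -80.40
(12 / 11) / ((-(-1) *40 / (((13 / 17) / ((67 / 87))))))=3393 / 125290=0.03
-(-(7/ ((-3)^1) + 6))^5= 161051/ 243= 662.76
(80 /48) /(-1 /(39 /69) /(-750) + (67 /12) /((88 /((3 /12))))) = 91.47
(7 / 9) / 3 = 7 / 27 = 0.26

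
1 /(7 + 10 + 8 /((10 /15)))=1 /29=0.03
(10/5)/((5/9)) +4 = 38/5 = 7.60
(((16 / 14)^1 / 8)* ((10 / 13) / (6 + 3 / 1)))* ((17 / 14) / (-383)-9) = -0.11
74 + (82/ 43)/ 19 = 60540/ 817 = 74.10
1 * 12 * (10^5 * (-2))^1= -2400000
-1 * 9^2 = -81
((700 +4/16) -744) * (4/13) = -175/13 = -13.46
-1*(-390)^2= -152100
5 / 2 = 2.50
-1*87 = -87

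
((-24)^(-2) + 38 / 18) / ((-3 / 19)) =-23123 / 1728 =-13.38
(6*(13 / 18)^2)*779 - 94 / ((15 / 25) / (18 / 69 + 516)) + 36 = -97381355 / 1242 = -78406.89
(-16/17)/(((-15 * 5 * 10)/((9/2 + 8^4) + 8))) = 10956/2125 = 5.16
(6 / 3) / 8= 1 / 4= 0.25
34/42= 17/21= 0.81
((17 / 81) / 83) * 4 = 68 / 6723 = 0.01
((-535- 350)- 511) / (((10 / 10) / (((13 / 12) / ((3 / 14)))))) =-63518 / 9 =-7057.56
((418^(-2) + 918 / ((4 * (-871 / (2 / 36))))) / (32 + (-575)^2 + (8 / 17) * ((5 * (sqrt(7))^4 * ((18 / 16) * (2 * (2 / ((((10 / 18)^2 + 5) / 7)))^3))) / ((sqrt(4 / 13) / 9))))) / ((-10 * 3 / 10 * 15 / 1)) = 737487014403258326639375 / 709055609677587295757878090671396-33604889536209574379475 * sqrt(13) / 498965058662005874792580878620612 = 0.00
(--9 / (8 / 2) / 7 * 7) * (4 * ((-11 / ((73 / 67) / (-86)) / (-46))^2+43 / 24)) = 3222.49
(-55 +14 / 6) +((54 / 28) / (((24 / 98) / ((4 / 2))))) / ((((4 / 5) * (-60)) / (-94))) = -2095 / 96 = -21.82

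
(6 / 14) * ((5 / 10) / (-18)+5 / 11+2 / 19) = 4003 / 17556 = 0.23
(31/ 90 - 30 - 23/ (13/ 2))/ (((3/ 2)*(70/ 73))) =-2835101/ 122850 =-23.08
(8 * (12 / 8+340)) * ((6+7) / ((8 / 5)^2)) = 221975 / 16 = 13873.44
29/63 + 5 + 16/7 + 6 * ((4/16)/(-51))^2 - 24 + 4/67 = -158037665/9758952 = -16.19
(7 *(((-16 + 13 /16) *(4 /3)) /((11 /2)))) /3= -189 /22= -8.59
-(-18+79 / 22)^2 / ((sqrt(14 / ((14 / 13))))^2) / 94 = -0.17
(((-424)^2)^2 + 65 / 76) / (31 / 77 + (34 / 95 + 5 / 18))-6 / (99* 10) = 1404313923535282307 / 45113970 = 31128138878.83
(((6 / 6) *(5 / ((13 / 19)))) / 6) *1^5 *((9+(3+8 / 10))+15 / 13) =17233 / 1014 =17.00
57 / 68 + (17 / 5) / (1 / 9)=10689 / 340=31.44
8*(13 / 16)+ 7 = 27 / 2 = 13.50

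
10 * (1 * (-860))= -8600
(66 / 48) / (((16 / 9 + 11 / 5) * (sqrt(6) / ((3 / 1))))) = 495 * sqrt(6) / 2864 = 0.42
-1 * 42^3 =-74088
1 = 1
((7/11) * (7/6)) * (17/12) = 833/792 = 1.05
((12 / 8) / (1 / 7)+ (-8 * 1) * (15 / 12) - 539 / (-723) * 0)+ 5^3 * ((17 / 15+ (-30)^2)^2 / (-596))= -913543763 / 5364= -170310.17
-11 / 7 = -1.57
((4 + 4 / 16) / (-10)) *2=-17 / 20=-0.85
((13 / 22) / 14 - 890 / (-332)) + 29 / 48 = 1020647 / 306768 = 3.33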